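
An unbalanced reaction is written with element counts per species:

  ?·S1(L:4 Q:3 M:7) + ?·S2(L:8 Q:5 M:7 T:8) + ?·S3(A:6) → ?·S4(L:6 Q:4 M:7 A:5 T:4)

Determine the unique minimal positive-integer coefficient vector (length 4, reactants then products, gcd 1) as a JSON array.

Coefficients: [3, 3, 5, 6]

L: 3·4+3·8+5·0 = 36 | 6·6 = 36
Q: 3·3+3·5+5·0 = 24 | 6·4 = 24
M: 3·7+3·7+5·0 = 42 | 6·7 = 42
A: 3·0+3·0+5·6 = 30 | 6·5 = 30
T: 3·0+3·8+5·0 = 24 | 6·4 = 24
gcd(3,3,5,6) = 1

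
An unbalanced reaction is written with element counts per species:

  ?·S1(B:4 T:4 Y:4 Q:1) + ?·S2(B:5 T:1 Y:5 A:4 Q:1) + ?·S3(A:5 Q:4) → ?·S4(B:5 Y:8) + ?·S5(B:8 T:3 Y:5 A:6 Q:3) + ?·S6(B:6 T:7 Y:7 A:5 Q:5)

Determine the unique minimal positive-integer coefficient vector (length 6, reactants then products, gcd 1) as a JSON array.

Coefficients: [6, 3, 3, 1, 2, 3]

B: 6·4+3·5+3·0 = 39 | 1·5+2·8+3·6 = 39
T: 6·4+3·1+3·0 = 27 | 1·0+2·3+3·7 = 27
Y: 6·4+3·5+3·0 = 39 | 1·8+2·5+3·7 = 39
A: 6·0+3·4+3·5 = 27 | 1·0+2·6+3·5 = 27
Q: 6·1+3·1+3·4 = 21 | 1·0+2·3+3·5 = 21
gcd(6,3,3,1,2,3) = 1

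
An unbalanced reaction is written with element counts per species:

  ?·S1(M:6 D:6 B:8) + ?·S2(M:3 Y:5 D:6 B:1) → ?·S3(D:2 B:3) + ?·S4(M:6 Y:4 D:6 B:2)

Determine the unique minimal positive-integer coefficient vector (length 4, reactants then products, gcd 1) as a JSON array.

Coefficients: [3, 4, 6, 5]

M: 3·6+4·3 = 30 | 6·0+5·6 = 30
Y: 3·0+4·5 = 20 | 6·0+5·4 = 20
D: 3·6+4·6 = 42 | 6·2+5·6 = 42
B: 3·8+4·1 = 28 | 6·3+5·2 = 28
gcd(3,4,6,5) = 1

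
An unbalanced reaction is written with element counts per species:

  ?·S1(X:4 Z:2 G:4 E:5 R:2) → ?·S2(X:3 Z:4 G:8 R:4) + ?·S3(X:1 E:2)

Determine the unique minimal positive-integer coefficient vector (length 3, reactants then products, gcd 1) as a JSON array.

X: 2·4 = 8 | 1·3+5·1 = 8
Z: 2·2 = 4 | 1·4+5·0 = 4
G: 2·4 = 8 | 1·8+5·0 = 8
E: 2·5 = 10 | 1·0+5·2 = 10
R: 2·2 = 4 | 1·4+5·0 = 4
gcd(2,1,5) = 1

Coefficients: [2, 1, 5]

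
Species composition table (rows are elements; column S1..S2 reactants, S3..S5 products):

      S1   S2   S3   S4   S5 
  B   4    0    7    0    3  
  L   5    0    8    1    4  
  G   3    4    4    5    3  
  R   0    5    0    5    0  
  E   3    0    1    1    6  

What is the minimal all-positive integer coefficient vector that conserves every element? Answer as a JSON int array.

Coefficients: [5, 1, 2, 1, 2]

B: 5·4+1·0 = 20 | 2·7+1·0+2·3 = 20
L: 5·5+1·0 = 25 | 2·8+1·1+2·4 = 25
G: 5·3+1·4 = 19 | 2·4+1·5+2·3 = 19
R: 5·0+1·5 = 5 | 2·0+1·5+2·0 = 5
E: 5·3+1·0 = 15 | 2·1+1·1+2·6 = 15
gcd(5,1,2,1,2) = 1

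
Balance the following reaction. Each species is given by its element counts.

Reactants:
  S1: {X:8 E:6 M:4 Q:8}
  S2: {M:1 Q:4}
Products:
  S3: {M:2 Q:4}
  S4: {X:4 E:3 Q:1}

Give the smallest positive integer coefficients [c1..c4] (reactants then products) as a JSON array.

Coefficients: [2, 2, 5, 4]

X: 2·8+2·0 = 16 | 5·0+4·4 = 16
E: 2·6+2·0 = 12 | 5·0+4·3 = 12
M: 2·4+2·1 = 10 | 5·2+4·0 = 10
Q: 2·8+2·4 = 24 | 5·4+4·1 = 24
gcd(2,2,5,4) = 1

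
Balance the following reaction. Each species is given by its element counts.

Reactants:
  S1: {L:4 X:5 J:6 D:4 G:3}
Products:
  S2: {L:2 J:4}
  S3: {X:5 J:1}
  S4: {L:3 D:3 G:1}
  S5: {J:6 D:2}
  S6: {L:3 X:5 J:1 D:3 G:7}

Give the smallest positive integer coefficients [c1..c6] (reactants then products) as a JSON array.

L: 6·4 = 24 | 3·2+4·0+4·3+3·0+2·3 = 24
X: 6·5 = 30 | 3·0+4·5+4·0+3·0+2·5 = 30
J: 6·6 = 36 | 3·4+4·1+4·0+3·6+2·1 = 36
D: 6·4 = 24 | 3·0+4·0+4·3+3·2+2·3 = 24
G: 6·3 = 18 | 3·0+4·0+4·1+3·0+2·7 = 18
gcd(6,3,4,4,3,2) = 1

Coefficients: [6, 3, 4, 4, 3, 2]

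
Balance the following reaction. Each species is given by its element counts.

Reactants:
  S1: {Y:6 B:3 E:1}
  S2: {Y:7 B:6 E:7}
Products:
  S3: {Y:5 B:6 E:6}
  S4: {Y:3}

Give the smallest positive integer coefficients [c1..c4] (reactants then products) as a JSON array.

Coefficients: [2, 4, 5, 5]

Y: 2·6+4·7 = 40 | 5·5+5·3 = 40
B: 2·3+4·6 = 30 | 5·6+5·0 = 30
E: 2·1+4·7 = 30 | 5·6+5·0 = 30
gcd(2,4,5,5) = 1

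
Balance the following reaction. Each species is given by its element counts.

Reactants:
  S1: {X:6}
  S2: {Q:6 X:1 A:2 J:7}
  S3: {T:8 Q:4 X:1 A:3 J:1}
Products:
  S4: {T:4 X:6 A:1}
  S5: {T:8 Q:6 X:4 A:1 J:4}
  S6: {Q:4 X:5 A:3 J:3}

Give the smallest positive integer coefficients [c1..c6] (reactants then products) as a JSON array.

Coefficients: [5, 2, 3, 2, 2, 3]

T: 5·0+2·0+3·8 = 24 | 2·4+2·8+3·0 = 24
Q: 5·0+2·6+3·4 = 24 | 2·0+2·6+3·4 = 24
X: 5·6+2·1+3·1 = 35 | 2·6+2·4+3·5 = 35
A: 5·0+2·2+3·3 = 13 | 2·1+2·1+3·3 = 13
J: 5·0+2·7+3·1 = 17 | 2·0+2·4+3·3 = 17
gcd(5,2,3,2,2,3) = 1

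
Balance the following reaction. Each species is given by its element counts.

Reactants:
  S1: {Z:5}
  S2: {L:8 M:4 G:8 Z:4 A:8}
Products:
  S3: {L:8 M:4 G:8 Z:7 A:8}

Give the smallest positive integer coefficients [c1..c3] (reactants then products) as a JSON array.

L: 3·0+5·8 = 40 | 5·8 = 40
M: 3·0+5·4 = 20 | 5·4 = 20
G: 3·0+5·8 = 40 | 5·8 = 40
Z: 3·5+5·4 = 35 | 5·7 = 35
A: 3·0+5·8 = 40 | 5·8 = 40
gcd(3,5,5) = 1

Coefficients: [3, 5, 5]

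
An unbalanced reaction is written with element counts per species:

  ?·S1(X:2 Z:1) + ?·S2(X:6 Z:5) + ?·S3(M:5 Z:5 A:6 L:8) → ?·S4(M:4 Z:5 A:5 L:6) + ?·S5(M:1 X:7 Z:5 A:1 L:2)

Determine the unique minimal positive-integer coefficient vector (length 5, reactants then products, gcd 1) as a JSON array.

M: 5·0+3·0+4·5 = 20 | 4·4+4·1 = 20
X: 5·2+3·6+4·0 = 28 | 4·0+4·7 = 28
Z: 5·1+3·5+4·5 = 40 | 4·5+4·5 = 40
A: 5·0+3·0+4·6 = 24 | 4·5+4·1 = 24
L: 5·0+3·0+4·8 = 32 | 4·6+4·2 = 32
gcd(5,3,4,4,4) = 1

Coefficients: [5, 3, 4, 4, 4]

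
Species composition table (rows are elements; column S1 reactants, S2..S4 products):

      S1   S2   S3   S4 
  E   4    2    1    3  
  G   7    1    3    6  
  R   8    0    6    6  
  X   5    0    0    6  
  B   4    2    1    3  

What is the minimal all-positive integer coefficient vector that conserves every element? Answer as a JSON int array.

Coefficients: [6, 3, 3, 5]

E: 6·4 = 24 | 3·2+3·1+5·3 = 24
G: 6·7 = 42 | 3·1+3·3+5·6 = 42
R: 6·8 = 48 | 3·0+3·6+5·6 = 48
X: 6·5 = 30 | 3·0+3·0+5·6 = 30
B: 6·4 = 24 | 3·2+3·1+5·3 = 24
gcd(6,3,3,5) = 1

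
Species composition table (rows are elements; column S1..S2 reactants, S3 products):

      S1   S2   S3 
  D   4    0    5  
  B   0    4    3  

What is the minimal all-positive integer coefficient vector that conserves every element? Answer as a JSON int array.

Coefficients: [5, 3, 4]

D: 5·4+3·0 = 20 | 4·5 = 20
B: 5·0+3·4 = 12 | 4·3 = 12
gcd(5,3,4) = 1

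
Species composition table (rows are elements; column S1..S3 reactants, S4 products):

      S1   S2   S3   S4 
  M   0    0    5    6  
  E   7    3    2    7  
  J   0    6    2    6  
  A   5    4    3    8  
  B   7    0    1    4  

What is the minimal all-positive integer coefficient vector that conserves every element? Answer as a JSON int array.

Coefficients: [2, 3, 6, 5]

M: 2·0+3·0+6·5 = 30 | 5·6 = 30
E: 2·7+3·3+6·2 = 35 | 5·7 = 35
J: 2·0+3·6+6·2 = 30 | 5·6 = 30
A: 2·5+3·4+6·3 = 40 | 5·8 = 40
B: 2·7+3·0+6·1 = 20 | 5·4 = 20
gcd(2,3,6,5) = 1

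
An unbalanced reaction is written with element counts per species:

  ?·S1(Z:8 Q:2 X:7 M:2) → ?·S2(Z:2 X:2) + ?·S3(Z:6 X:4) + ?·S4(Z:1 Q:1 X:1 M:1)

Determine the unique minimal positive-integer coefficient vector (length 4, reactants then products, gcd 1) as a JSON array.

Z: 2·8 = 16 | 3·2+1·6+4·1 = 16
Q: 2·2 = 4 | 3·0+1·0+4·1 = 4
X: 2·7 = 14 | 3·2+1·4+4·1 = 14
M: 2·2 = 4 | 3·0+1·0+4·1 = 4
gcd(2,3,1,4) = 1

Coefficients: [2, 3, 1, 4]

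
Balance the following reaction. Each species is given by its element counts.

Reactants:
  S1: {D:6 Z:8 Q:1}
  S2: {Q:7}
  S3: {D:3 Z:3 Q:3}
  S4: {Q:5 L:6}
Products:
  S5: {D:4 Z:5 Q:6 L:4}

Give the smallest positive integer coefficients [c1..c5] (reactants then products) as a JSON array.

D: 3·6+1·0+2·3+4·0 = 24 | 6·4 = 24
Z: 3·8+1·0+2·3+4·0 = 30 | 6·5 = 30
Q: 3·1+1·7+2·3+4·5 = 36 | 6·6 = 36
L: 3·0+1·0+2·0+4·6 = 24 | 6·4 = 24
gcd(3,1,2,4,6) = 1

Coefficients: [3, 1, 2, 4, 6]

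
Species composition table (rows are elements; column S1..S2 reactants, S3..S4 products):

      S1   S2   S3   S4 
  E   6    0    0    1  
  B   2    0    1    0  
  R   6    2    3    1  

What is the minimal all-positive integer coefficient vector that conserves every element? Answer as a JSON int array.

E: 1·6+3·0 = 6 | 2·0+6·1 = 6
B: 1·2+3·0 = 2 | 2·1+6·0 = 2
R: 1·6+3·2 = 12 | 2·3+6·1 = 12
gcd(1,3,2,6) = 1

Coefficients: [1, 3, 2, 6]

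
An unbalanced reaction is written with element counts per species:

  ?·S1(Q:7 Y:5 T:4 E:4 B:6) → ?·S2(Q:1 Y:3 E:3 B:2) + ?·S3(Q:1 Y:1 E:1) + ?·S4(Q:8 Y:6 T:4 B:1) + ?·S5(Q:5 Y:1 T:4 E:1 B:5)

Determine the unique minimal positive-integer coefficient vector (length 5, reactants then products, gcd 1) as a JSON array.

Q: 6·7 = 42 | 5·1+4·1+1·8+5·5 = 42
Y: 6·5 = 30 | 5·3+4·1+1·6+5·1 = 30
T: 6·4 = 24 | 5·0+4·0+1·4+5·4 = 24
E: 6·4 = 24 | 5·3+4·1+1·0+5·1 = 24
B: 6·6 = 36 | 5·2+4·0+1·1+5·5 = 36
gcd(6,5,4,1,5) = 1

Coefficients: [6, 5, 4, 1, 5]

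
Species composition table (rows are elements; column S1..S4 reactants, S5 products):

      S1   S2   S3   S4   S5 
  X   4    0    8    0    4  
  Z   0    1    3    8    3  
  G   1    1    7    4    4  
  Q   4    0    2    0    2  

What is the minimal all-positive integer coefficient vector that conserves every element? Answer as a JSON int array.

X: 2·4+4·0+2·8+1·0 = 24 | 6·4 = 24
Z: 2·0+4·1+2·3+1·8 = 18 | 6·3 = 18
G: 2·1+4·1+2·7+1·4 = 24 | 6·4 = 24
Q: 2·4+4·0+2·2+1·0 = 12 | 6·2 = 12
gcd(2,4,2,1,6) = 1

Coefficients: [2, 4, 2, 1, 6]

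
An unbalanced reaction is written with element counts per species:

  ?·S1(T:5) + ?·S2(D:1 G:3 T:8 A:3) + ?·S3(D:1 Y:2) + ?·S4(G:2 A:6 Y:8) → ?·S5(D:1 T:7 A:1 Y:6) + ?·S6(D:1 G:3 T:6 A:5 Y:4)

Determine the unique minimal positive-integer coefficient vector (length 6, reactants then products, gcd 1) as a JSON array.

Coefficients: [4, 3, 4, 3, 2, 5]

D: 4·0+3·1+4·1+3·0 = 7 | 2·1+5·1 = 7
G: 4·0+3·3+4·0+3·2 = 15 | 2·0+5·3 = 15
T: 4·5+3·8+4·0+3·0 = 44 | 2·7+5·6 = 44
A: 4·0+3·3+4·0+3·6 = 27 | 2·1+5·5 = 27
Y: 4·0+3·0+4·2+3·8 = 32 | 2·6+5·4 = 32
gcd(4,3,4,3,2,5) = 1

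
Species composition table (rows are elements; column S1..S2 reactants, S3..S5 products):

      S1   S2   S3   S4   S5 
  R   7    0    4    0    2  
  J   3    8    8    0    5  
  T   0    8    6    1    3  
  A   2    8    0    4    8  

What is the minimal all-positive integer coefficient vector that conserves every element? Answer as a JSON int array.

R: 4·7+6·0 = 28 | 5·4+6·0+4·2 = 28
J: 4·3+6·8 = 60 | 5·8+6·0+4·5 = 60
T: 4·0+6·8 = 48 | 5·6+6·1+4·3 = 48
A: 4·2+6·8 = 56 | 5·0+6·4+4·8 = 56
gcd(4,6,5,6,4) = 1

Coefficients: [4, 6, 5, 6, 4]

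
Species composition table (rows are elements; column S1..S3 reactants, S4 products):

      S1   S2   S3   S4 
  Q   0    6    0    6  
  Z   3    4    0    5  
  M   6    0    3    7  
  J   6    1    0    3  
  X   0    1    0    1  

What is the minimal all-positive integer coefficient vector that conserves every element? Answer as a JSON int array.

Q: 1·0+3·6+5·0 = 18 | 3·6 = 18
Z: 1·3+3·4+5·0 = 15 | 3·5 = 15
M: 1·6+3·0+5·3 = 21 | 3·7 = 21
J: 1·6+3·1+5·0 = 9 | 3·3 = 9
X: 1·0+3·1+5·0 = 3 | 3·1 = 3
gcd(1,3,5,3) = 1

Coefficients: [1, 3, 5, 3]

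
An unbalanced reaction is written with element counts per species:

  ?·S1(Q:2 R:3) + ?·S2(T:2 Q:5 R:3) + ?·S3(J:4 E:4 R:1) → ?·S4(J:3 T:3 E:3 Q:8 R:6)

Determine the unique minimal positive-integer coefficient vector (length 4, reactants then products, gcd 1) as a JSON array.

J: 1·0+6·0+3·4 = 12 | 4·3 = 12
T: 1·0+6·2+3·0 = 12 | 4·3 = 12
E: 1·0+6·0+3·4 = 12 | 4·3 = 12
Q: 1·2+6·5+3·0 = 32 | 4·8 = 32
R: 1·3+6·3+3·1 = 24 | 4·6 = 24
gcd(1,6,3,4) = 1

Coefficients: [1, 6, 3, 4]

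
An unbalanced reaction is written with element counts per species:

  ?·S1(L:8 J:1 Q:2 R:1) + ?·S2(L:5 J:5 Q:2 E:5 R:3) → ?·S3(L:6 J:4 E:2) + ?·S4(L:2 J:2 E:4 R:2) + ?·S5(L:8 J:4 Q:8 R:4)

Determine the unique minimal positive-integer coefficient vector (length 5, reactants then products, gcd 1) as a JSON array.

Coefficients: [2, 6, 3, 6, 2]

L: 2·8+6·5 = 46 | 3·6+6·2+2·8 = 46
J: 2·1+6·5 = 32 | 3·4+6·2+2·4 = 32
Q: 2·2+6·2 = 16 | 3·0+6·0+2·8 = 16
E: 2·0+6·5 = 30 | 3·2+6·4+2·0 = 30
R: 2·1+6·3 = 20 | 3·0+6·2+2·4 = 20
gcd(2,6,3,6,2) = 1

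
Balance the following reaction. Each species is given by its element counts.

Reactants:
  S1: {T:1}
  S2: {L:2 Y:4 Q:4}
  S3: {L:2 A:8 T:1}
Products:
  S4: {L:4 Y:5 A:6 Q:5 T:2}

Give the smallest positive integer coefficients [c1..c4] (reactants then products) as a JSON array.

Coefficients: [5, 5, 3, 4]

L: 5·0+5·2+3·2 = 16 | 4·4 = 16
Y: 5·0+5·4+3·0 = 20 | 4·5 = 20
A: 5·0+5·0+3·8 = 24 | 4·6 = 24
Q: 5·0+5·4+3·0 = 20 | 4·5 = 20
T: 5·1+5·0+3·1 = 8 | 4·2 = 8
gcd(5,5,3,4) = 1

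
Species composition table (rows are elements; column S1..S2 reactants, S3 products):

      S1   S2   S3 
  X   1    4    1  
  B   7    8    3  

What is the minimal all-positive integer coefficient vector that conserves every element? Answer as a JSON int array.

Coefficients: [1, 1, 5]

X: 1·1+1·4 = 5 | 5·1 = 5
B: 1·7+1·8 = 15 | 5·3 = 15
gcd(1,1,5) = 1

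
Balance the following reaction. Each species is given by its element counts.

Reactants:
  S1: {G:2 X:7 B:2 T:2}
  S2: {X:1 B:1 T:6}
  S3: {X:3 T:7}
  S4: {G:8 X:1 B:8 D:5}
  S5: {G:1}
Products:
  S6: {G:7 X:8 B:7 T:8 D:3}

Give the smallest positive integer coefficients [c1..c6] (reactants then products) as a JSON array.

Coefficients: [4, 3, 2, 3, 3, 5]

G: 4·2+3·0+2·0+3·8+3·1 = 35 | 5·7 = 35
X: 4·7+3·1+2·3+3·1+3·0 = 40 | 5·8 = 40
B: 4·2+3·1+2·0+3·8+3·0 = 35 | 5·7 = 35
T: 4·2+3·6+2·7+3·0+3·0 = 40 | 5·8 = 40
D: 4·0+3·0+2·0+3·5+3·0 = 15 | 5·3 = 15
gcd(4,3,2,3,3,5) = 1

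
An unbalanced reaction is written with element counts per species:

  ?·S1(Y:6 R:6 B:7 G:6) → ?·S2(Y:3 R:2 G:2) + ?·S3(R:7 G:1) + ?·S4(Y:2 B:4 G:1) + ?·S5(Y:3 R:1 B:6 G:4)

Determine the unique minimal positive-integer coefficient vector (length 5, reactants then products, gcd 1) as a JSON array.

Y: 6·6 = 36 | 5·3+3·0+3·2+5·3 = 36
R: 6·6 = 36 | 5·2+3·7+3·0+5·1 = 36
B: 6·7 = 42 | 5·0+3·0+3·4+5·6 = 42
G: 6·6 = 36 | 5·2+3·1+3·1+5·4 = 36
gcd(6,5,3,3,5) = 1

Coefficients: [6, 5, 3, 3, 5]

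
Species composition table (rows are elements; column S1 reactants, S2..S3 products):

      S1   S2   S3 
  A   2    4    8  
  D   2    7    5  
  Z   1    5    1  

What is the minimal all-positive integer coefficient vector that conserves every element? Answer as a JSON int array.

Coefficients: [6, 1, 1]

A: 6·2 = 12 | 1·4+1·8 = 12
D: 6·2 = 12 | 1·7+1·5 = 12
Z: 6·1 = 6 | 1·5+1·1 = 6
gcd(6,1,1) = 1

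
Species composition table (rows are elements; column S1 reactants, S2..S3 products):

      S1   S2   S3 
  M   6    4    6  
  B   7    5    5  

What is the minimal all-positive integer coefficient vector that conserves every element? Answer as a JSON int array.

M: 5·6 = 30 | 6·4+1·6 = 30
B: 5·7 = 35 | 6·5+1·5 = 35
gcd(5,6,1) = 1

Coefficients: [5, 6, 1]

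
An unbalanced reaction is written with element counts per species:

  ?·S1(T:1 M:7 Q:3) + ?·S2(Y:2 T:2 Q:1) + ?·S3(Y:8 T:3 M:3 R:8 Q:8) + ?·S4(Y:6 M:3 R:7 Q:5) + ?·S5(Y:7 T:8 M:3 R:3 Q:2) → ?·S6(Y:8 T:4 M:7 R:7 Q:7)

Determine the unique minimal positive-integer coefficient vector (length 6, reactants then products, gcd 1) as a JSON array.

Y: 3·0+1·2+1·8+4·6+2·7 = 48 | 6·8 = 48
T: 3·1+1·2+1·3+4·0+2·8 = 24 | 6·4 = 24
M: 3·7+1·0+1·3+4·3+2·3 = 42 | 6·7 = 42
R: 3·0+1·0+1·8+4·7+2·3 = 42 | 6·7 = 42
Q: 3·3+1·1+1·8+4·5+2·2 = 42 | 6·7 = 42
gcd(3,1,1,4,2,6) = 1

Coefficients: [3, 1, 1, 4, 2, 6]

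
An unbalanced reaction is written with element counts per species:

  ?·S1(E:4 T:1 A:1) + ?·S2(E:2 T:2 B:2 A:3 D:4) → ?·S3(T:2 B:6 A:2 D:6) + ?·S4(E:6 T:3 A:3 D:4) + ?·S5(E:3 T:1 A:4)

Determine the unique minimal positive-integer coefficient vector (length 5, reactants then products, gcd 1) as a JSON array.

Coefficients: [3, 6, 2, 3, 2]

E: 3·4+6·2 = 24 | 2·0+3·6+2·3 = 24
T: 3·1+6·2 = 15 | 2·2+3·3+2·1 = 15
B: 3·0+6·2 = 12 | 2·6+3·0+2·0 = 12
A: 3·1+6·3 = 21 | 2·2+3·3+2·4 = 21
D: 3·0+6·4 = 24 | 2·6+3·4+2·0 = 24
gcd(3,6,2,3,2) = 1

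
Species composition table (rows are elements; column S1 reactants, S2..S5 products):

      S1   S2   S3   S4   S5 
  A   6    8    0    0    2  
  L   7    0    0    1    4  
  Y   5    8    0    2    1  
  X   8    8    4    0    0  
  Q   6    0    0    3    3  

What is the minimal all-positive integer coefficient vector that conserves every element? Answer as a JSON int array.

A: 3·6 = 18 | 1·8+4·0+1·0+5·2 = 18
L: 3·7 = 21 | 1·0+4·0+1·1+5·4 = 21
Y: 3·5 = 15 | 1·8+4·0+1·2+5·1 = 15
X: 3·8 = 24 | 1·8+4·4+1·0+5·0 = 24
Q: 3·6 = 18 | 1·0+4·0+1·3+5·3 = 18
gcd(3,1,4,1,5) = 1

Coefficients: [3, 1, 4, 1, 5]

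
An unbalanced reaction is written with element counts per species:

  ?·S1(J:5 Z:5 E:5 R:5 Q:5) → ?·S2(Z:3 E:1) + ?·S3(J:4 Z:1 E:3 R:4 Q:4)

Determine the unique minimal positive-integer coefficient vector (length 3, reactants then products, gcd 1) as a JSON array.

J: 4·5 = 20 | 5·0+5·4 = 20
Z: 4·5 = 20 | 5·3+5·1 = 20
E: 4·5 = 20 | 5·1+5·3 = 20
R: 4·5 = 20 | 5·0+5·4 = 20
Q: 4·5 = 20 | 5·0+5·4 = 20
gcd(4,5,5) = 1

Coefficients: [4, 5, 5]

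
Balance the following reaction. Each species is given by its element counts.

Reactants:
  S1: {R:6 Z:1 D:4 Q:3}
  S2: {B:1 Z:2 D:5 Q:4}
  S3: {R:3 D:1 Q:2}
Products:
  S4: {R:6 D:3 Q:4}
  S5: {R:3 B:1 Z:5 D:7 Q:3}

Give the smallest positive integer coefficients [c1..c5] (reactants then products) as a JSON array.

R: 3·6+1·0+5·3 = 33 | 5·6+1·3 = 33
B: 3·0+1·1+5·0 = 1 | 5·0+1·1 = 1
Z: 3·1+1·2+5·0 = 5 | 5·0+1·5 = 5
D: 3·4+1·5+5·1 = 22 | 5·3+1·7 = 22
Q: 3·3+1·4+5·2 = 23 | 5·4+1·3 = 23
gcd(3,1,5,5,1) = 1

Coefficients: [3, 1, 5, 5, 1]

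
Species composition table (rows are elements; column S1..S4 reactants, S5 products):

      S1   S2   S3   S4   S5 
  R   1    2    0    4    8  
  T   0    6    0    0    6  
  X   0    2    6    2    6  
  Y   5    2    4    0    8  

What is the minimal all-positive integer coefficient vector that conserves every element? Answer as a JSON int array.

Coefficients: [4, 4, 1, 5, 4]

R: 4·1+4·2+1·0+5·4 = 32 | 4·8 = 32
T: 4·0+4·6+1·0+5·0 = 24 | 4·6 = 24
X: 4·0+4·2+1·6+5·2 = 24 | 4·6 = 24
Y: 4·5+4·2+1·4+5·0 = 32 | 4·8 = 32
gcd(4,4,1,5,4) = 1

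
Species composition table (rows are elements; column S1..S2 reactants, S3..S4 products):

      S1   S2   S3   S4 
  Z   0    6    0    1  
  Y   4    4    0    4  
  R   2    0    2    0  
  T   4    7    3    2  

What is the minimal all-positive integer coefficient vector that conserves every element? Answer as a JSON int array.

Coefficients: [5, 1, 5, 6]

Z: 5·0+1·6 = 6 | 5·0+6·1 = 6
Y: 5·4+1·4 = 24 | 5·0+6·4 = 24
R: 5·2+1·0 = 10 | 5·2+6·0 = 10
T: 5·4+1·7 = 27 | 5·3+6·2 = 27
gcd(5,1,5,6) = 1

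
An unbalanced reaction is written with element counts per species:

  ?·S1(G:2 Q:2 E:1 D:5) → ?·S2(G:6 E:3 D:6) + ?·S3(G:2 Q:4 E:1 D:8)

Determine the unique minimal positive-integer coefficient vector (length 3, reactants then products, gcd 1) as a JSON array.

G: 6·2 = 12 | 1·6+3·2 = 12
Q: 6·2 = 12 | 1·0+3·4 = 12
E: 6·1 = 6 | 1·3+3·1 = 6
D: 6·5 = 30 | 1·6+3·8 = 30
gcd(6,1,3) = 1

Coefficients: [6, 1, 3]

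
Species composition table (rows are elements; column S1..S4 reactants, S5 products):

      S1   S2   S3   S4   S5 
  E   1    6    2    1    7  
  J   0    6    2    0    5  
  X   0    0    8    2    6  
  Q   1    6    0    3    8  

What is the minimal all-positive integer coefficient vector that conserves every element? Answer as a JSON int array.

Coefficients: [6, 4, 3, 6, 6]

E: 6·1+4·6+3·2+6·1 = 42 | 6·7 = 42
J: 6·0+4·6+3·2+6·0 = 30 | 6·5 = 30
X: 6·0+4·0+3·8+6·2 = 36 | 6·6 = 36
Q: 6·1+4·6+3·0+6·3 = 48 | 6·8 = 48
gcd(6,4,3,6,6) = 1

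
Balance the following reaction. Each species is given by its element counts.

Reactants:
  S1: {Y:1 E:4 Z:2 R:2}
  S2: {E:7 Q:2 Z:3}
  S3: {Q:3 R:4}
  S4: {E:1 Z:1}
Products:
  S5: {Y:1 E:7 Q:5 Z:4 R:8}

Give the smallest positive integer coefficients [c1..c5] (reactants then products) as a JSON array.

Y: 4·1+1·0+6·0+5·0 = 4 | 4·1 = 4
E: 4·4+1·7+6·0+5·1 = 28 | 4·7 = 28
Q: 4·0+1·2+6·3+5·0 = 20 | 4·5 = 20
Z: 4·2+1·3+6·0+5·1 = 16 | 4·4 = 16
R: 4·2+1·0+6·4+5·0 = 32 | 4·8 = 32
gcd(4,1,6,5,4) = 1

Coefficients: [4, 1, 6, 5, 4]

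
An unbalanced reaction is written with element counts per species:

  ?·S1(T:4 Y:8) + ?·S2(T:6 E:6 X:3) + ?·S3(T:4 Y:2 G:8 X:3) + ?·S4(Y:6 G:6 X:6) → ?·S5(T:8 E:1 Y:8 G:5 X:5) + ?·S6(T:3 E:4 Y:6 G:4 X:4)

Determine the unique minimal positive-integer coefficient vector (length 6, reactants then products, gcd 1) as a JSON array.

T: 6·4+5·6+3·4+5·0 = 66 | 6·8+6·3 = 66
E: 6·0+5·6+3·0+5·0 = 30 | 6·1+6·4 = 30
Y: 6·8+5·0+3·2+5·6 = 84 | 6·8+6·6 = 84
G: 6·0+5·0+3·8+5·6 = 54 | 6·5+6·4 = 54
X: 6·0+5·3+3·3+5·6 = 54 | 6·5+6·4 = 54
gcd(6,5,3,5,6,6) = 1

Coefficients: [6, 5, 3, 5, 6, 6]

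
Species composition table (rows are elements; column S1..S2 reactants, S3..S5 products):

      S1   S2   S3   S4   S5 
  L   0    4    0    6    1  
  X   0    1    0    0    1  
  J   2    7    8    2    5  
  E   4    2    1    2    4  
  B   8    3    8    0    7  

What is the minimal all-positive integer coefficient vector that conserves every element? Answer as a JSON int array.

L: 5·0+6·4 = 24 | 2·0+3·6+6·1 = 24
X: 5·0+6·1 = 6 | 2·0+3·0+6·1 = 6
J: 5·2+6·7 = 52 | 2·8+3·2+6·5 = 52
E: 5·4+6·2 = 32 | 2·1+3·2+6·4 = 32
B: 5·8+6·3 = 58 | 2·8+3·0+6·7 = 58
gcd(5,6,2,3,6) = 1

Coefficients: [5, 6, 2, 3, 6]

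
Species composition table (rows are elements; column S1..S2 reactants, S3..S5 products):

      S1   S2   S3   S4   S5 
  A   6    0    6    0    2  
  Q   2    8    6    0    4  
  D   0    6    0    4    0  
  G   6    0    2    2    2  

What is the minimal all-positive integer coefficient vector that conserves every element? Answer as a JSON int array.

A: 5·6+4·0 = 30 | 3·6+6·0+6·2 = 30
Q: 5·2+4·8 = 42 | 3·6+6·0+6·4 = 42
D: 5·0+4·6 = 24 | 3·0+6·4+6·0 = 24
G: 5·6+4·0 = 30 | 3·2+6·2+6·2 = 30
gcd(5,4,3,6,6) = 1

Coefficients: [5, 4, 3, 6, 6]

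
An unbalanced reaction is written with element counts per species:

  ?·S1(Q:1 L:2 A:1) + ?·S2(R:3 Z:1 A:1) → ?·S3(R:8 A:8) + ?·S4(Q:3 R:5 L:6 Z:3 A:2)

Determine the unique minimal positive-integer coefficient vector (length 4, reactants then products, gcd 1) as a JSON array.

Q: 6·1+6·0 = 6 | 1·0+2·3 = 6
R: 6·0+6·3 = 18 | 1·8+2·5 = 18
L: 6·2+6·0 = 12 | 1·0+2·6 = 12
Z: 6·0+6·1 = 6 | 1·0+2·3 = 6
A: 6·1+6·1 = 12 | 1·8+2·2 = 12
gcd(6,6,1,2) = 1

Coefficients: [6, 6, 1, 2]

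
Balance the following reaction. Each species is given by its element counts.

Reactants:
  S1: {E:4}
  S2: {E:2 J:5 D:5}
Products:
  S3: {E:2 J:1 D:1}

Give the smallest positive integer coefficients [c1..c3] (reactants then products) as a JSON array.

E: 2·4+1·2 = 10 | 5·2 = 10
J: 2·0+1·5 = 5 | 5·1 = 5
D: 2·0+1·5 = 5 | 5·1 = 5
gcd(2,1,5) = 1

Coefficients: [2, 1, 5]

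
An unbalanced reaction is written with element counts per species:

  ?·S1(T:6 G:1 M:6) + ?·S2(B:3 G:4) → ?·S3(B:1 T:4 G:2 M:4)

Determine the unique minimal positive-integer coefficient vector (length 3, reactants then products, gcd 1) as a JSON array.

Coefficients: [2, 1, 3]

B: 2·0+1·3 = 3 | 3·1 = 3
T: 2·6+1·0 = 12 | 3·4 = 12
G: 2·1+1·4 = 6 | 3·2 = 6
M: 2·6+1·0 = 12 | 3·4 = 12
gcd(2,1,3) = 1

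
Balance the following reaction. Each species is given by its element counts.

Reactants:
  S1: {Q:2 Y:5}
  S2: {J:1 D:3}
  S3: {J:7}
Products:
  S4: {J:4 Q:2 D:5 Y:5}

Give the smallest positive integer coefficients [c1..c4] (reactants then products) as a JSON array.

J: 3·0+5·1+1·7 = 12 | 3·4 = 12
Q: 3·2+5·0+1·0 = 6 | 3·2 = 6
D: 3·0+5·3+1·0 = 15 | 3·5 = 15
Y: 3·5+5·0+1·0 = 15 | 3·5 = 15
gcd(3,5,1,3) = 1

Coefficients: [3, 5, 1, 3]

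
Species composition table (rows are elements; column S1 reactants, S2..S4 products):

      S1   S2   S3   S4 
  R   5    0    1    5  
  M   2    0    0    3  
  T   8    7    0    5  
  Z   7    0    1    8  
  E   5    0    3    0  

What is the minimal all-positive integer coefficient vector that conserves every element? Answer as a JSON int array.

R: 3·5 = 15 | 2·0+5·1+2·5 = 15
M: 3·2 = 6 | 2·0+5·0+2·3 = 6
T: 3·8 = 24 | 2·7+5·0+2·5 = 24
Z: 3·7 = 21 | 2·0+5·1+2·8 = 21
E: 3·5 = 15 | 2·0+5·3+2·0 = 15
gcd(3,2,5,2) = 1

Coefficients: [3, 2, 5, 2]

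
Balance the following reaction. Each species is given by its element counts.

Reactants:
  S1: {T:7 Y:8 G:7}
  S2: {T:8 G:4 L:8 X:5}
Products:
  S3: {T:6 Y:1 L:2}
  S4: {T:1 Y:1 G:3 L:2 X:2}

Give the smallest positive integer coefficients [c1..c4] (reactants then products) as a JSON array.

T: 1·7+2·8 = 23 | 3·6+5·1 = 23
Y: 1·8+2·0 = 8 | 3·1+5·1 = 8
G: 1·7+2·4 = 15 | 3·0+5·3 = 15
L: 1·0+2·8 = 16 | 3·2+5·2 = 16
X: 1·0+2·5 = 10 | 3·0+5·2 = 10
gcd(1,2,3,5) = 1

Coefficients: [1, 2, 3, 5]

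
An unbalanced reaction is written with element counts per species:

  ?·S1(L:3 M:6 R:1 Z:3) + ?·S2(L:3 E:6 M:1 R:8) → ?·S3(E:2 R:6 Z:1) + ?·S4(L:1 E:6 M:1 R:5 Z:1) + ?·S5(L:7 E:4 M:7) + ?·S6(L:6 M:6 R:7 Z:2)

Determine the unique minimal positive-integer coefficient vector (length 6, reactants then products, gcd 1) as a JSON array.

L: 4·3+6·3 = 30 | 1·0+5·1+1·7+3·6 = 30
E: 4·0+6·6 = 36 | 1·2+5·6+1·4+3·0 = 36
M: 4·6+6·1 = 30 | 1·0+5·1+1·7+3·6 = 30
R: 4·1+6·8 = 52 | 1·6+5·5+1·0+3·7 = 52
Z: 4·3+6·0 = 12 | 1·1+5·1+1·0+3·2 = 12
gcd(4,6,1,5,1,3) = 1

Coefficients: [4, 6, 1, 5, 1, 3]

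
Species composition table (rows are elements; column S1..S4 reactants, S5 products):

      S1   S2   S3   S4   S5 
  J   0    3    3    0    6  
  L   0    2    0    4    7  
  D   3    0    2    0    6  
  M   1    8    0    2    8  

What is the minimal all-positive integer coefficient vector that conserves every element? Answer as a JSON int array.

Coefficients: [2, 1, 3, 3, 2]

J: 2·0+1·3+3·3+3·0 = 12 | 2·6 = 12
L: 2·0+1·2+3·0+3·4 = 14 | 2·7 = 14
D: 2·3+1·0+3·2+3·0 = 12 | 2·6 = 12
M: 2·1+1·8+3·0+3·2 = 16 | 2·8 = 16
gcd(2,1,3,3,2) = 1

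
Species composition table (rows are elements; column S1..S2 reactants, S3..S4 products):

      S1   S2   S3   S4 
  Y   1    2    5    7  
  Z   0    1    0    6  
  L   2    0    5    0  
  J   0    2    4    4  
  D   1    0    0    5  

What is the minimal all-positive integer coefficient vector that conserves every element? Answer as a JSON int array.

Coefficients: [5, 6, 2, 1]

Y: 5·1+6·2 = 17 | 2·5+1·7 = 17
Z: 5·0+6·1 = 6 | 2·0+1·6 = 6
L: 5·2+6·0 = 10 | 2·5+1·0 = 10
J: 5·0+6·2 = 12 | 2·4+1·4 = 12
D: 5·1+6·0 = 5 | 2·0+1·5 = 5
gcd(5,6,2,1) = 1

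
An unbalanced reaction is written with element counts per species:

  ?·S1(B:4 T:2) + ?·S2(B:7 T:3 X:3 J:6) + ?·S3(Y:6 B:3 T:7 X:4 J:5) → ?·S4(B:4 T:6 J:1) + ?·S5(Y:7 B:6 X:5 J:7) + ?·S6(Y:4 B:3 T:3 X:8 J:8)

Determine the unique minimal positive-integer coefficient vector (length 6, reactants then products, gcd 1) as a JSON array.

Y: 3·0+2·0+3·6 = 18 | 5·0+2·7+1·4 = 18
B: 3·4+2·7+3·3 = 35 | 5·4+2·6+1·3 = 35
T: 3·2+2·3+3·7 = 33 | 5·6+2·0+1·3 = 33
X: 3·0+2·3+3·4 = 18 | 5·0+2·5+1·8 = 18
J: 3·0+2·6+3·5 = 27 | 5·1+2·7+1·8 = 27
gcd(3,2,3,5,2,1) = 1

Coefficients: [3, 2, 3, 5, 2, 1]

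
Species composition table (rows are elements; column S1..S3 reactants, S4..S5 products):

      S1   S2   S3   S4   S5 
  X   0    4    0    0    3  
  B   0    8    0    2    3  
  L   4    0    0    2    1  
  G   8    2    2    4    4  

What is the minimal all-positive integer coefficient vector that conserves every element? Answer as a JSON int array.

X: 4·0+3·4+1·0 = 12 | 6·0+4·3 = 12
B: 4·0+3·8+1·0 = 24 | 6·2+4·3 = 24
L: 4·4+3·0+1·0 = 16 | 6·2+4·1 = 16
G: 4·8+3·2+1·2 = 40 | 6·4+4·4 = 40
gcd(4,3,1,6,4) = 1

Coefficients: [4, 3, 1, 6, 4]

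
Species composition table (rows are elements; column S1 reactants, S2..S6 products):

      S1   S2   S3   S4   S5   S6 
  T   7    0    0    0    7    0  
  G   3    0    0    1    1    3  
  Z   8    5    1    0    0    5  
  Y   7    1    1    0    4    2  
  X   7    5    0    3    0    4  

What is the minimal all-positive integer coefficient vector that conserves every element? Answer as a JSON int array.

T: 5·7 = 35 | 4·0+5·0+1·0+5·7+3·0 = 35
G: 5·3 = 15 | 4·0+5·0+1·1+5·1+3·3 = 15
Z: 5·8 = 40 | 4·5+5·1+1·0+5·0+3·5 = 40
Y: 5·7 = 35 | 4·1+5·1+1·0+5·4+3·2 = 35
X: 5·7 = 35 | 4·5+5·0+1·3+5·0+3·4 = 35
gcd(5,4,5,1,5,3) = 1

Coefficients: [5, 4, 5, 1, 5, 3]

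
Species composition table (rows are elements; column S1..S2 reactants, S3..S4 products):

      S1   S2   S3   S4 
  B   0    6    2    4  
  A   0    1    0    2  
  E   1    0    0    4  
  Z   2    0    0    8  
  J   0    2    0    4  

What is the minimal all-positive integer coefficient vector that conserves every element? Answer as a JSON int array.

B: 4·0+2·6 = 12 | 4·2+1·4 = 12
A: 4·0+2·1 = 2 | 4·0+1·2 = 2
E: 4·1+2·0 = 4 | 4·0+1·4 = 4
Z: 4·2+2·0 = 8 | 4·0+1·8 = 8
J: 4·0+2·2 = 4 | 4·0+1·4 = 4
gcd(4,2,4,1) = 1

Coefficients: [4, 2, 4, 1]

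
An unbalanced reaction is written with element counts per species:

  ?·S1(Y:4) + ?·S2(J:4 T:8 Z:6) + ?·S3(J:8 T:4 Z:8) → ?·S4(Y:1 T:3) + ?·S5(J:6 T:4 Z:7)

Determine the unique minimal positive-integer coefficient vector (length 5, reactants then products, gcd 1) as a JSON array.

Coefficients: [1, 3, 3, 4, 6]

Y: 1·4+3·0+3·0 = 4 | 4·1+6·0 = 4
J: 1·0+3·4+3·8 = 36 | 4·0+6·6 = 36
T: 1·0+3·8+3·4 = 36 | 4·3+6·4 = 36
Z: 1·0+3·6+3·8 = 42 | 4·0+6·7 = 42
gcd(1,3,3,4,6) = 1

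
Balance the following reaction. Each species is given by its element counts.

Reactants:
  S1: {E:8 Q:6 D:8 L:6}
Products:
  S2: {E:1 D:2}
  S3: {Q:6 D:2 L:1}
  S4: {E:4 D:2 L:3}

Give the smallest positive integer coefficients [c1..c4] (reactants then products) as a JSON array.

Coefficients: [3, 4, 3, 5]

E: 3·8 = 24 | 4·1+3·0+5·4 = 24
Q: 3·6 = 18 | 4·0+3·6+5·0 = 18
D: 3·8 = 24 | 4·2+3·2+5·2 = 24
L: 3·6 = 18 | 4·0+3·1+5·3 = 18
gcd(3,4,3,5) = 1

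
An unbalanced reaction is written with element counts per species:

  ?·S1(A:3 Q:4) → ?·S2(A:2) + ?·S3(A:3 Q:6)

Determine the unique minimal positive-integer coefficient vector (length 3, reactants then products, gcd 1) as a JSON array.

A: 6·3 = 18 | 3·2+4·3 = 18
Q: 6·4 = 24 | 3·0+4·6 = 24
gcd(6,3,4) = 1

Coefficients: [6, 3, 4]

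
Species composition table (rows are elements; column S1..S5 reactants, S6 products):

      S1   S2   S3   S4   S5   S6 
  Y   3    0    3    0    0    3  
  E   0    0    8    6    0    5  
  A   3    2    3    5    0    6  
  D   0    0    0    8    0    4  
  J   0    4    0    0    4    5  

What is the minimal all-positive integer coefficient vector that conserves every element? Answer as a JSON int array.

Y: 3·3+1·0+1·3+2·0+4·0 = 12 | 4·3 = 12
E: 3·0+1·0+1·8+2·6+4·0 = 20 | 4·5 = 20
A: 3·3+1·2+1·3+2·5+4·0 = 24 | 4·6 = 24
D: 3·0+1·0+1·0+2·8+4·0 = 16 | 4·4 = 16
J: 3·0+1·4+1·0+2·0+4·4 = 20 | 4·5 = 20
gcd(3,1,1,2,4,4) = 1

Coefficients: [3, 1, 1, 2, 4, 4]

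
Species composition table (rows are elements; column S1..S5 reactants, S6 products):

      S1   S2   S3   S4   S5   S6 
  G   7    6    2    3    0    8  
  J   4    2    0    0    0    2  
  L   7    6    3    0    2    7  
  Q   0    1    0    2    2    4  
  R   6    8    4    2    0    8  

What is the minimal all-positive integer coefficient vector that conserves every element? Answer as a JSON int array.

G: 2·7+2·6+2·2+6·3+5·0 = 48 | 6·8 = 48
J: 2·4+2·2+2·0+6·0+5·0 = 12 | 6·2 = 12
L: 2·7+2·6+2·3+6·0+5·2 = 42 | 6·7 = 42
Q: 2·0+2·1+2·0+6·2+5·2 = 24 | 6·4 = 24
R: 2·6+2·8+2·4+6·2+5·0 = 48 | 6·8 = 48
gcd(2,2,2,6,5,6) = 1

Coefficients: [2, 2, 2, 6, 5, 6]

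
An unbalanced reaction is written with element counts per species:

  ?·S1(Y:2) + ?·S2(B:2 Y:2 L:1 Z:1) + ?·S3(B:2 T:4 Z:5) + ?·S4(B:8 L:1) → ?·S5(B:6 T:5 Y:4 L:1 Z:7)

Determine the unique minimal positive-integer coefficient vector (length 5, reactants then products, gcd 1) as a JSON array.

B: 5·0+3·2+5·2+1·8 = 24 | 4·6 = 24
T: 5·0+3·0+5·4+1·0 = 20 | 4·5 = 20
Y: 5·2+3·2+5·0+1·0 = 16 | 4·4 = 16
L: 5·0+3·1+5·0+1·1 = 4 | 4·1 = 4
Z: 5·0+3·1+5·5+1·0 = 28 | 4·7 = 28
gcd(5,3,5,1,4) = 1

Coefficients: [5, 3, 5, 1, 4]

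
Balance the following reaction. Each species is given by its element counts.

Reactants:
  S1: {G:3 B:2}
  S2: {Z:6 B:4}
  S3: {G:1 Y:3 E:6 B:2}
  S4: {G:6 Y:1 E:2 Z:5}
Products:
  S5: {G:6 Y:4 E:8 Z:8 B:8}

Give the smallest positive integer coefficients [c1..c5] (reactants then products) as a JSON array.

Coefficients: [4, 5, 6, 2, 5]

G: 4·3+5·0+6·1+2·6 = 30 | 5·6 = 30
Y: 4·0+5·0+6·3+2·1 = 20 | 5·4 = 20
E: 4·0+5·0+6·6+2·2 = 40 | 5·8 = 40
Z: 4·0+5·6+6·0+2·5 = 40 | 5·8 = 40
B: 4·2+5·4+6·2+2·0 = 40 | 5·8 = 40
gcd(4,5,6,2,5) = 1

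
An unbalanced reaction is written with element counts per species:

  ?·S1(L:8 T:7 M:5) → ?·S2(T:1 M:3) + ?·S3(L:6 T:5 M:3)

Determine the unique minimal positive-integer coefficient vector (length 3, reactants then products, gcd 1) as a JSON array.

Coefficients: [3, 1, 4]

L: 3·8 = 24 | 1·0+4·6 = 24
T: 3·7 = 21 | 1·1+4·5 = 21
M: 3·5 = 15 | 1·3+4·3 = 15
gcd(3,1,4) = 1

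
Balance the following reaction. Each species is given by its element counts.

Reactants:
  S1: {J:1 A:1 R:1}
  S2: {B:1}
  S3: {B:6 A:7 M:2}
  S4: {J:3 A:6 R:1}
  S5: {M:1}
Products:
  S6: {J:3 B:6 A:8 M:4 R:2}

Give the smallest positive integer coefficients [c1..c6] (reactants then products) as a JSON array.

J: 3·1+6·0+1·0+1·3+6·0 = 6 | 2·3 = 6
B: 3·0+6·1+1·6+1·0+6·0 = 12 | 2·6 = 12
A: 3·1+6·0+1·7+1·6+6·0 = 16 | 2·8 = 16
M: 3·0+6·0+1·2+1·0+6·1 = 8 | 2·4 = 8
R: 3·1+6·0+1·0+1·1+6·0 = 4 | 2·2 = 4
gcd(3,6,1,1,6,2) = 1

Coefficients: [3, 6, 1, 1, 6, 2]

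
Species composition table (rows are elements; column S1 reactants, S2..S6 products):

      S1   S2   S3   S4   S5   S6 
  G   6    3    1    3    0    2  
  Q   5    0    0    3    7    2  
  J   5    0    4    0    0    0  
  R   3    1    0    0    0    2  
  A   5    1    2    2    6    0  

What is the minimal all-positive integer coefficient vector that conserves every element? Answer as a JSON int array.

Coefficients: [4, 2, 5, 1, 1, 5]

G: 4·6 = 24 | 2·3+5·1+1·3+1·0+5·2 = 24
Q: 4·5 = 20 | 2·0+5·0+1·3+1·7+5·2 = 20
J: 4·5 = 20 | 2·0+5·4+1·0+1·0+5·0 = 20
R: 4·3 = 12 | 2·1+5·0+1·0+1·0+5·2 = 12
A: 4·5 = 20 | 2·1+5·2+1·2+1·6+5·0 = 20
gcd(4,2,5,1,1,5) = 1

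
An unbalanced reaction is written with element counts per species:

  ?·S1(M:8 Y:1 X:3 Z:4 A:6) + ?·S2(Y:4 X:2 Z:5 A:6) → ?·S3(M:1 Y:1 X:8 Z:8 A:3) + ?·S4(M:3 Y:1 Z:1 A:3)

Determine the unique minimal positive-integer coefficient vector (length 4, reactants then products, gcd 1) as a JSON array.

Coefficients: [2, 1, 1, 5]

M: 2·8+1·0 = 16 | 1·1+5·3 = 16
Y: 2·1+1·4 = 6 | 1·1+5·1 = 6
X: 2·3+1·2 = 8 | 1·8+5·0 = 8
Z: 2·4+1·5 = 13 | 1·8+5·1 = 13
A: 2·6+1·6 = 18 | 1·3+5·3 = 18
gcd(2,1,1,5) = 1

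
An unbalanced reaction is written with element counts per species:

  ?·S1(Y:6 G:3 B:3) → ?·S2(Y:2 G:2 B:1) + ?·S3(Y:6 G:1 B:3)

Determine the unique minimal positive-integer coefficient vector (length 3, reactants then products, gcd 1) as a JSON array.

Coefficients: [5, 6, 3]

Y: 5·6 = 30 | 6·2+3·6 = 30
G: 5·3 = 15 | 6·2+3·1 = 15
B: 5·3 = 15 | 6·1+3·3 = 15
gcd(5,6,3) = 1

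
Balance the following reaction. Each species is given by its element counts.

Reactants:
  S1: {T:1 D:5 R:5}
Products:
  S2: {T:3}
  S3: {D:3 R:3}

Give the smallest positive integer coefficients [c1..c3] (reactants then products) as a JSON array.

Coefficients: [3, 1, 5]

T: 3·1 = 3 | 1·3+5·0 = 3
D: 3·5 = 15 | 1·0+5·3 = 15
R: 3·5 = 15 | 1·0+5·3 = 15
gcd(3,1,5) = 1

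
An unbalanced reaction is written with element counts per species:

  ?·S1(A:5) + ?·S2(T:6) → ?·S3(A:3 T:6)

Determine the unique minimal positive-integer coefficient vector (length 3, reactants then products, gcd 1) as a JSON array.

A: 3·5+5·0 = 15 | 5·3 = 15
T: 3·0+5·6 = 30 | 5·6 = 30
gcd(3,5,5) = 1

Coefficients: [3, 5, 5]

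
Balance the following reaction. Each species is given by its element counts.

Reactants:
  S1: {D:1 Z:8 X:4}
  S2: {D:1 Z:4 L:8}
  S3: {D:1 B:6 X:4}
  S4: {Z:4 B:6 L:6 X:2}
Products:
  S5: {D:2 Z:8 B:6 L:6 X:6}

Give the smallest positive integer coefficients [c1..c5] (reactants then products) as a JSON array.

D: 3·1+3·1+4·1+1·0 = 10 | 5·2 = 10
Z: 3·8+3·4+4·0+1·4 = 40 | 5·8 = 40
B: 3·0+3·0+4·6+1·6 = 30 | 5·6 = 30
L: 3·0+3·8+4·0+1·6 = 30 | 5·6 = 30
X: 3·4+3·0+4·4+1·2 = 30 | 5·6 = 30
gcd(3,3,4,1,5) = 1

Coefficients: [3, 3, 4, 1, 5]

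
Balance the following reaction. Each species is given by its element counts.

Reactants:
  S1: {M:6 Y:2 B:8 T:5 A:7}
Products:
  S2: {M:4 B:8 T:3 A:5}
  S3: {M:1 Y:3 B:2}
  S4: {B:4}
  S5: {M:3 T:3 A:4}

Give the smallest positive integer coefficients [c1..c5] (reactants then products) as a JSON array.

M: 3·6 = 18 | 1·4+2·1+3·0+4·3 = 18
Y: 3·2 = 6 | 1·0+2·3+3·0+4·0 = 6
B: 3·8 = 24 | 1·8+2·2+3·4+4·0 = 24
T: 3·5 = 15 | 1·3+2·0+3·0+4·3 = 15
A: 3·7 = 21 | 1·5+2·0+3·0+4·4 = 21
gcd(3,1,2,3,4) = 1

Coefficients: [3, 1, 2, 3, 4]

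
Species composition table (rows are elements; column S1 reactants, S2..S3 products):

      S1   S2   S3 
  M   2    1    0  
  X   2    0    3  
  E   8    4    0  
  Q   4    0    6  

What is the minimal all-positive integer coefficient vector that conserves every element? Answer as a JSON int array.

M: 3·2 = 6 | 6·1+2·0 = 6
X: 3·2 = 6 | 6·0+2·3 = 6
E: 3·8 = 24 | 6·4+2·0 = 24
Q: 3·4 = 12 | 6·0+2·6 = 12
gcd(3,6,2) = 1

Coefficients: [3, 6, 2]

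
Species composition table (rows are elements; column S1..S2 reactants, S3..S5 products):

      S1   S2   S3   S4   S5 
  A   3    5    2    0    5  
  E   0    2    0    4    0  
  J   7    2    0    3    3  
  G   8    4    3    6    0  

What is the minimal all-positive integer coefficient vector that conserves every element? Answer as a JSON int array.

A: 1·3+4·5 = 23 | 4·2+2·0+3·5 = 23
E: 1·0+4·2 = 8 | 4·0+2·4+3·0 = 8
J: 1·7+4·2 = 15 | 4·0+2·3+3·3 = 15
G: 1·8+4·4 = 24 | 4·3+2·6+3·0 = 24
gcd(1,4,4,2,3) = 1

Coefficients: [1, 4, 4, 2, 3]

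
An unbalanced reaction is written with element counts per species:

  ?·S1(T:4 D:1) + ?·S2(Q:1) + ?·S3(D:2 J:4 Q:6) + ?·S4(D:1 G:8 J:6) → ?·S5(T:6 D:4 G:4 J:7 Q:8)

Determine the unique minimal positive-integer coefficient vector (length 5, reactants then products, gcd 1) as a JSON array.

Coefficients: [3, 4, 2, 1, 2]

T: 3·4+4·0+2·0+1·0 = 12 | 2·6 = 12
D: 3·1+4·0+2·2+1·1 = 8 | 2·4 = 8
G: 3·0+4·0+2·0+1·8 = 8 | 2·4 = 8
J: 3·0+4·0+2·4+1·6 = 14 | 2·7 = 14
Q: 3·0+4·1+2·6+1·0 = 16 | 2·8 = 16
gcd(3,4,2,1,2) = 1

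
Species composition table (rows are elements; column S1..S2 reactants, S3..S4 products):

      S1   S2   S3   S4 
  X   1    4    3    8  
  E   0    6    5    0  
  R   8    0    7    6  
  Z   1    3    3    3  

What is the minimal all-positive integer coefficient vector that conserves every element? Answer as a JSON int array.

X: 6·1+5·4 = 26 | 6·3+1·8 = 26
E: 6·0+5·6 = 30 | 6·5+1·0 = 30
R: 6·8+5·0 = 48 | 6·7+1·6 = 48
Z: 6·1+5·3 = 21 | 6·3+1·3 = 21
gcd(6,5,6,1) = 1

Coefficients: [6, 5, 6, 1]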